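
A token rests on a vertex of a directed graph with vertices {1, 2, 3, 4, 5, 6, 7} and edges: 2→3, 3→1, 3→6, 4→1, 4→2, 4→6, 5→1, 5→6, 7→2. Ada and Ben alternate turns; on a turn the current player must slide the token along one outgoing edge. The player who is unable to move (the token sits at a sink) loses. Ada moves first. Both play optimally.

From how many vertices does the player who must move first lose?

3

Label each position W (a win for the player to move) or L (a loss). A position with no legal move is L; any other position is W exactly when some move reaches an L, and L when every move reaches a W.
Every edge goes from a vertex to one that appears earlier in the order 1, 6, 3, 5, 2, 4, 7, so processing vertices in that order labels each vertex after all of its successors.
1: no outgoing edge → L
6: no outgoing edge → L
3: W (go to 6, an L position)
5: W (go to 6, an L position)
2: L (sole option 3(W) is W)
4: W (go to 2, an L position)
7: W (go to 2, an L position)
The L vertices are 1, 2, 6; that is 3 in all.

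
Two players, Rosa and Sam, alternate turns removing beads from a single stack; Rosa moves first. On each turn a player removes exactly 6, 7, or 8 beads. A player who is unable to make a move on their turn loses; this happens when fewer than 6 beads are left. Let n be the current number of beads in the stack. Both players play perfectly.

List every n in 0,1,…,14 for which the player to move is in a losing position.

0, 1, 2, 3, 4, 5, 14

Work bottom-up. With no move the player to move loses. Otherwise the position is W if at least one move leads to an L position for the opponent, and L if every move leads to a W.
n=0: no move → L
n=1: no move → L
n=2: no move → L
n=3: no move → L
n=4: no move → L
n=5: no move → L
n=6: →0(L), so W
n=7: →1(L), so W
n=8: →2(L), so W
n=9: →3(L), so W
n=10: →4(L), so W
n=11: →5(L), so W
n=12: →5(L), so W
n=13: →5(L), so W
n=14: →8(W), 7(W), 6(W) — all W, so L
The losing starting values of n are exactly the entries labelled L in this table (7 of them).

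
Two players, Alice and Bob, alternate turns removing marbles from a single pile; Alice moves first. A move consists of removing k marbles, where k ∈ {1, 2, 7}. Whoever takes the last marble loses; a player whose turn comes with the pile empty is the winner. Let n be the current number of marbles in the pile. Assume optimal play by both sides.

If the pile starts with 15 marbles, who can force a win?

Alice wins.

Use the standard recursion: the mover wins at a terminal position; elsewhere, the mover wins exactly when some move hands the opponent an L position.
n=0: no move; the opponent has just taken the last marble and therefore loses → W
n=1: L (sole option 0(W) is W)
n=2: W (go to 1, an L position)
n=3: W (go to 1, an L position)
n=4: L (options 3(W), 2(W) are all W)
n=5: W (go to 4, an L position)
n=6: W (go to 4, an L position)
n=7: L (options 6(W), 5(W), 0(W) are all W)
n=8: W (go to 7, an L position)
n=9: W (go to 7, an L position)
n=10: L (options 9(W), 8(W), 3(W) are all W)
n=11: W (go to 10, an L position)
n=12: W (go to 10, an L position)
n=13: L (options 12(W), 11(W), 6(W) are all W)
n=14: W (go to 13, an L position)
n=15: W (go to 13, an L position)
From 15 Alice can remove 2, leaving 13, reaching an L position.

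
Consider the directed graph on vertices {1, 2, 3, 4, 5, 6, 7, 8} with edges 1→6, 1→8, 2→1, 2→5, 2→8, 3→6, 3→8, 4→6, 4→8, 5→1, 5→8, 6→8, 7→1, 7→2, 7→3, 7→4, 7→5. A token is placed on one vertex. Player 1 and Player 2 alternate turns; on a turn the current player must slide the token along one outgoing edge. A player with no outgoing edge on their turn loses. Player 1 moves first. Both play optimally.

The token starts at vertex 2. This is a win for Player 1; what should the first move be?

Move to 8.

Compute win/loss labels from the base case upward. A position with no move is L. Any other position is W if it can reach an L in one move, else L.
Every edge goes from a vertex to one that appears earlier in the order 8, 6, 4, 1, 3, 5, 2, 7, so processing vertices in that order labels each vertex after all of its successors.
8: no outgoing edge → L
6: W (go to 8, an L position)
4: W (go to 8, an L position)
1: W (go to 8, an L position)
3: W (go to 8, an L position)
5: W (go to 8, an L position)
2: W (go to 8, an L position)
7: L (options 2(W), 5(W), 3(W), 1(W), 4(W) are all W)
From 2, the L positions reachable in one move are: 8.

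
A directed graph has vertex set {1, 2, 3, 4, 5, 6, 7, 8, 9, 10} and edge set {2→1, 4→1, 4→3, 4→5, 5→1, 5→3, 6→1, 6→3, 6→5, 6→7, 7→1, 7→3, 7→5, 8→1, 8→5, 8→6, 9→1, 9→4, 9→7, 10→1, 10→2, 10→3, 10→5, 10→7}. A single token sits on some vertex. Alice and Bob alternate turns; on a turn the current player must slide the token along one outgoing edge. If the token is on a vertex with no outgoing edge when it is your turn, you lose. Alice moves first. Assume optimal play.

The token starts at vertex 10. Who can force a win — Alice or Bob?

Use the standard recursion: the mover loses at a terminal position; elsewhere, the mover wins exactly when some move hands the opponent an L position.
Every edge goes from a vertex to one that appears earlier in the order 3, 1, 5, 7, 2, 4, 10, 9, 6, 8, so processing vertices in that order labels each vertex after all of its successors.
3: no outgoing edge → L
1: no outgoing edge → L
5: W (go to 1, an L position)
7: W (go to 1, an L position)
2: W (go to 1, an L position)
4: W (go to 1, an L position)
10: W (go to 1, an L position)
9: W (go to 1, an L position)
6: W (go to 1, an L position)
8: W (go to 1, an L position)
The starting position 10 is W: Alice should move to 1, handing over an L position.

Alice wins.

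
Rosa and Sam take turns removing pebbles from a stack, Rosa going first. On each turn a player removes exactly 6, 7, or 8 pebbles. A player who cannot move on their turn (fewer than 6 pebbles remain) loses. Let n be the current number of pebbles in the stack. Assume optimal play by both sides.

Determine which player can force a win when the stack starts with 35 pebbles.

Rosa wins.

Use the standard recursion: the mover loses at a terminal position; elsewhere, the mover wins exactly when some move hands the opponent an L position.
n=0: no move → L
n=1: no move → L
n=2: no move → L
n=3: no move → L
n=4: no move → L
n=5: no move → L
n=6: can move to 0, which is L ⇒ W
n=7: can move to 1, which is L ⇒ W
n=8: can move to 2, which is L ⇒ W
n=9: can move to 3, which is L ⇒ W
n=10: can move to 4, which is L ⇒ W
n=11: can move to 5, which is L ⇒ W
n=12: can move to 5, which is L ⇒ W
n=13: can move to 5, which is L ⇒ W
n=14: moves to 8(W), 7(W), 6(W); every one is W ⇒ L
n=15: moves to 9(W), 8(W), 7(W); every one is W ⇒ L
n=16: moves to 10(W), 9(W), 8(W); every one is W ⇒ L
n=17: moves to 11(W), 10(W), 9(W); every one is W ⇒ L
n=18: moves to 12(W), 11(W), 10(W); every one is W ⇒ L
n=19: moves to 13(W), 12(W), 11(W); every one is W ⇒ L
n=20: can move to 14, which is L ⇒ W
n=21: can move to 15, which is L ⇒ W
n=22: can move to 16, which is L ⇒ W
n=23: can move to 17, which is L ⇒ W
n=24: can move to 18, which is L ⇒ W
n=25: can move to 19, which is L ⇒ W
n=26: can move to 19, which is L ⇒ W
n=27: can move to 19, which is L ⇒ W
n=28: moves to 22(W), 21(W), 20(W); every one is W ⇒ L
n=29: moves to 23(W), 22(W), 21(W); every one is W ⇒ L
n=30: moves to 24(W), 23(W), 22(W); every one is W ⇒ L
n=31: moves to 25(W), 24(W), 23(W); every one is W ⇒ L
n=32: moves to 26(W), 25(W), 24(W); every one is W ⇒ L
n=33: moves to 27(W), 26(W), 25(W); every one is W ⇒ L
n=34: can move to 28, which is L ⇒ W
n=35: can move to 29, which is L ⇒ W
The starting position 35 is W: Rosa should remove 6, leaving 29, handing over an L position.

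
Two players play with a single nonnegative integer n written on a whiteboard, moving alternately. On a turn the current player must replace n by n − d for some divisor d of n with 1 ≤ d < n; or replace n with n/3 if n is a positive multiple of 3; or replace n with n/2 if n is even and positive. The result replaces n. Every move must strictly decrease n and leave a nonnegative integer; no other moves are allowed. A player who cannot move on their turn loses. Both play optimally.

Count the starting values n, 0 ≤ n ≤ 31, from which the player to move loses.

Classify positions by backward induction: terminal positions (no move available) are L. From any other position, the mover wins iff some move reaches an L.
n=0: no move → L
n=1: no move → L
n=2: can move to 1, which is L ⇒ W
n=3: can move to 1, which is L ⇒ W
n=4: moves to 2(W), 3(W); every one is W ⇒ L
n=5: can move to 4, which is L ⇒ W
n=6: can move to 4, which is L ⇒ W
n=7: the only move is to 6(W), a W ⇒ L
n=8: can move to 4, which is L ⇒ W
n=9: moves to 3(W), 6(W), 8(W); every one is W ⇒ L
n=10: can move to 9, which is L ⇒ W
n=11: the only move is to 10(W), a W ⇒ L
n=12: can move to 4, which is L ⇒ W
n=13: the only move is to 12(W), a W ⇒ L
n=14: can move to 7, which is L ⇒ W
n=15: moves to 5(W), 10(W), 12(W), 14(W); every one is W ⇒ L
n=16: can move to 15, which is L ⇒ W
n=17: the only move is to 16(W), a W ⇒ L
n=18: can move to 9, which is L ⇒ W
n=19: the only move is to 18(W), a W ⇒ L
n=20: can move to 15, which is L ⇒ W
n=21: can move to 7, which is L ⇒ W
n=22: can move to 11, which is L ⇒ W
n=23: the only move is to 22(W), a W ⇒ L
n=24: can move to 23, which is L ⇒ W
n=25: moves to 20(W), 24(W); every one is W ⇒ L
n=26: can move to 13, which is L ⇒ W
n=27: can move to 9, which is L ⇒ W
n=28: moves to 14(W), 21(W), 24(W), 26(W), 27(W); every one is W ⇒ L
n=29: can move to 28, which is L ⇒ W
n=30: can move to 15, which is L ⇒ W
n=31: the only move is to 30(W), a W ⇒ L
L entries with 0 ≤ n ≤ 31: n = 0, 1, 4, 7, 9, 11, 13, 15, 17, 19, 23, 25, 28, 31; that makes 14.

14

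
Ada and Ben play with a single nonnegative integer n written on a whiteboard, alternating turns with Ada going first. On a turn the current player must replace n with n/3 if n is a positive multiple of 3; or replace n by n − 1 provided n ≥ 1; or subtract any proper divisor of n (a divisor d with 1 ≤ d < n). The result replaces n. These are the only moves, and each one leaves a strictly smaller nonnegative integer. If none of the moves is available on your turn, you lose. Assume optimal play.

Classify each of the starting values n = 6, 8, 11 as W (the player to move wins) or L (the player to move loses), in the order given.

Positions with no move are L. A position that does have a move is losing for the player to move precisely when every available move leads to a winning position for the opponent. Fill in the labels:
n=0: no move → L
n=1: reaches L-position 0 → W
n=2: only reaches 1(W), which is W → L
n=3: reaches L-position 2 → W
n=4: reaches L-position 2 → W
n=5: only reaches 4(W), which is W → L
n=6: reaches L-position 2 → W
n=7: only reaches 6(W), which is W → L
n=8: reaches L-position 7 → W
n=9: only reaches 3(W), 6(W), 8(W), all W → L
n=10: reaches L-position 5 → W
n=11: only reaches 10(W), which is W → L

6: W, 8: W, 11: L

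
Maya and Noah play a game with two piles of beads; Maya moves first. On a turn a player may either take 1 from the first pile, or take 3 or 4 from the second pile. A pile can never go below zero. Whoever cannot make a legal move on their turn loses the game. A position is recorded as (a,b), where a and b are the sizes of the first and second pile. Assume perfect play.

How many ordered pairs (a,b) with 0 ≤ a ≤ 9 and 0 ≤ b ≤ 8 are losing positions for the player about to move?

40

Work bottom-up. With no move the player to move loses. Otherwise the position is W if at least one move leads to an L position for the opponent, and L if every move leads to a W.
Every move lowers a or b (never raises either), so fill the grid row by row in increasing a, and left to right within a row: each cell's successors are then already labelled.
      b=0  b=1  b=2  b=3  b=4  b=5  b=6  b=7  b=8
a=0:    L    L    L    W    W    W    W    L    L
a=1:    W    W    W    L    L    L    W    W    W
a=2:    L    L    L    W    W    W    W    L    L
a=3:    W    W    W    L    L    L    W    W    W
a=4:    L    L    L    W    W    W    W    L    L
a=5:    W    W    W    L    L    L    W    W    W
a=6:    L    L    L    W    W    W    W    L    L
a=7:    W    W    W    L    L    L    W    W    W
a=8:    L    L    L    W    W    W    W    L    L
a=9:    W    W    W    L    L    L    W    W    W
Cells with no legal move (terminal, hence L): (0,0), (0,1), (0,2).
The remaining L cells, each justified by listing all of its moves:
(0,7): L (options (0,4)(W), (0,3)(W) are all W)
(0,8): L (options (0,5)(W), (0,4)(W) are all W)
(1,3): L (options (0,3)(W), (1,0)(W) are all W)
(1,4): L (options (0,4)(W), (1,1)(W), (1,0)(W) are all W)
(1,5): L (options (0,5)(W), (1,2)(W), (1,1)(W) are all W)
(2,0): L (sole option (1,0)(W) is W)
(2,1): L (sole option (1,1)(W) is W)
(2,2): L (sole option (1,2)(W) is W)
(2,7): L (options (1,7)(W), (2,4)(W), (2,3)(W) are all W)
(2,8): L (options (1,8)(W), (2,5)(W), (2,4)(W) are all W)
(3,3): L (options (2,3)(W), (3,0)(W) are all W)
(3,4): L (options (2,4)(W), (3,1)(W), (3,0)(W) are all W)
(3,5): L (options (2,5)(W), (3,2)(W), (3,1)(W) are all W)
(4,0): L (sole option (3,0)(W) is W)
(4,1): L (sole option (3,1)(W) is W)
(4,2): L (sole option (3,2)(W) is W)
(4,7): L (options (3,7)(W), (4,4)(W), (4,3)(W) are all W)
(4,8): L (options (3,8)(W), (4,5)(W), (4,4)(W) are all W)
(5,3): L (options (4,3)(W), (5,0)(W) are all W)
(5,4): L (options (4,4)(W), (5,1)(W), (5,0)(W) are all W)
(5,5): L (options (4,5)(W), (5,2)(W), (5,1)(W) are all W)
(6,0): L (sole option (5,0)(W) is W)
(6,1): L (sole option (5,1)(W) is W)
(6,2): L (sole option (5,2)(W) is W)
(6,7): L (options (5,7)(W), (6,4)(W), (6,3)(W) are all W)
(6,8): L (options (5,8)(W), (6,5)(W), (6,4)(W) are all W)
(7,3): L (options (6,3)(W), (7,0)(W) are all W)
(7,4): L (options (6,4)(W), (7,1)(W), (7,0)(W) are all W)
(7,5): L (options (6,5)(W), (7,2)(W), (7,1)(W) are all W)
(8,0): L (sole option (7,0)(W) is W)
(8,1): L (sole option (7,1)(W) is W)
(8,2): L (sole option (7,2)(W) is W)
(8,7): L (options (7,7)(W), (8,4)(W), (8,3)(W) are all W)
(8,8): L (options (7,8)(W), (8,5)(W), (8,4)(W) are all W)
(9,3): L (options (8,3)(W), (9,0)(W) are all W)
(9,4): L (options (8,4)(W), (9,1)(W), (9,0)(W) are all W)
(9,5): L (options (8,5)(W), (9,2)(W), (9,1)(W) are all W)
Every other cell has at least one move into one of the L cells above, so it is W.
L cells per row: a=0: 5, a=1: 3, a=2: 5, a=3: 3, a=4: 5, a=5: 3, a=6: 5, a=7: 3, a=8: 5, a=9: 3; total 40.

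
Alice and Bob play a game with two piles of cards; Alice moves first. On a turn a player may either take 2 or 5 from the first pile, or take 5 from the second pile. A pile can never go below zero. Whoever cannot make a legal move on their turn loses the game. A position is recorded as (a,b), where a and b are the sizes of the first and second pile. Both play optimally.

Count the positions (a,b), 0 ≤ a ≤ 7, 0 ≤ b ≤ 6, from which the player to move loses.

26

Label each position W (a win for the player to move) or L (a loss). A position with no legal move is L; any other position is W exactly when some move reaches an L, and L when every move reaches a W.
Every move lowers a or b (never raises either), so fill the grid row by row in increasing a, and left to right within a row: each cell's successors are then already labelled.
      b=0  b=1  b=2  b=3  b=4  b=5  b=6
a=0:    L    L    L    L    L    W    W
a=1:    L    L    L    L    L    W    W
a=2:    W    W    W    W    W    L    L
a=3:    W    W    W    W    W    L    L
a=4:    L    L    L    L    L    W    W
a=5:    W    W    W    W    W    W    W
a=6:    W    W    W    W    W    L    L
a=7:    L    L    L    L    L    W    W
Cells with no legal move (terminal, hence L): (0,0), (0,1), (0,2), (0,3), (0,4), (1,0), (1,1), (1,2), (1,3), (1,4).
The remaining L cells, each justified by listing all of its moves:
(2,5): L (options (0,5)(W), (2,0)(W) are all W)
(2,6): L (options (0,6)(W), (2,1)(W) are all W)
(3,5): L (options (1,5)(W), (3,0)(W) are all W)
(3,6): L (options (1,6)(W), (3,1)(W) are all W)
(4,0): L (sole option (2,0)(W) is W)
(4,1): L (sole option (2,1)(W) is W)
(4,2): L (sole option (2,2)(W) is W)
(4,3): L (sole option (2,3)(W) is W)
(4,4): L (sole option (2,4)(W) is W)
(6,5): L (options (4,5)(W), (1,5)(W), (6,0)(W) are all W)
(6,6): L (options (4,6)(W), (1,6)(W), (6,1)(W) are all W)
(7,0): L (options (5,0)(W), (2,0)(W) are all W)
(7,1): L (options (5,1)(W), (2,1)(W) are all W)
(7,2): L (options (5,2)(W), (2,2)(W) are all W)
(7,3): L (options (5,3)(W), (2,3)(W) are all W)
(7,4): L (options (5,4)(W), (2,4)(W) are all W)
Every other cell has at least one move into one of the L cells above, so it is W.
L cells per row: a=0: 5, a=1: 5, a=2: 2, a=3: 2, a=4: 5, a=5: 0, a=6: 2, a=7: 5; total 26.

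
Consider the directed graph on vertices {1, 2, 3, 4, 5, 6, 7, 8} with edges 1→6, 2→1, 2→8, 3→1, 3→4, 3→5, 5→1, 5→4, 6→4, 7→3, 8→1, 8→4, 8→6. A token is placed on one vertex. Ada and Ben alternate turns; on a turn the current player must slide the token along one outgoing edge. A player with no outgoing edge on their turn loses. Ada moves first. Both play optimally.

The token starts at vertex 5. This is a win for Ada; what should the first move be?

Move to 1.

Work bottom-up. With no move the player to move loses. Otherwise the position is W if at least one move leads to an L position for the opponent, and L if every move leads to a W.
Every edge goes from a vertex to one that appears earlier in the order 4, 6, 1, 8, 5, 3, 2, 7, so processing vertices in that order labels each vertex after all of its successors.
4: no outgoing edge → L
6: can move to 4, which is L ⇒ W
1: the only move is to 6(W), a W ⇒ L
8: can move to 1, which is L ⇒ W
5: can move to 1, which is L ⇒ W
3: can move to 1, which is L ⇒ W
2: can move to 1, which is L ⇒ W
7: the only move is to 3(W), a W ⇒ L
From 5, the L positions reachable in one move are: 1, 4. Any move reaching one of these is winning.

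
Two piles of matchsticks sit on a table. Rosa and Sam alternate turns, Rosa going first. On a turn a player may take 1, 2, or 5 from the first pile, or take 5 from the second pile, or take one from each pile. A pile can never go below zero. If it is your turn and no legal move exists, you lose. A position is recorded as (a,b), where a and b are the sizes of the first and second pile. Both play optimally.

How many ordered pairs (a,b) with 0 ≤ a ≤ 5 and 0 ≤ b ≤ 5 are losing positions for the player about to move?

12

Classify positions by backward induction: terminal positions (no move available) are L. From any other position, the mover wins iff some move reaches an L.
Every move lowers a or b (never raises either), so fill the grid row by row in increasing a, and left to right within a row: each cell's successors are then already labelled.
      b=0  b=1  b=2  b=3  b=4  b=5
a=0:    L    L    L    L    L    W
a=1:    W    W    W    W    W    W
a=2:    W    W    W    W    W    L
a=3:    L    L    L    L    L    W
a=4:    W    W    W    W    W    W
a=5:    W    W    W    W    W    L
Cells with no legal move (terminal, hence L): (0,0), (0,1), (0,2), (0,3), (0,4).
The remaining L cells, each justified by listing all of its moves:
(2,5): only reaches (1,5)(W), (0,5)(W), (2,0)(W), (1,4)(W), all W → L
(3,0): only reaches (2,0)(W), (1,0)(W), all W → L
(3,1): only reaches (2,1)(W), (1,1)(W), (2,0)(W), all W → L
(3,2): only reaches (2,2)(W), (1,2)(W), (2,1)(W), all W → L
(3,3): only reaches (2,3)(W), (1,3)(W), (2,2)(W), all W → L
(3,4): only reaches (2,4)(W), (1,4)(W), (2,3)(W), all W → L
(5,5): only reaches (4,5)(W), (3,5)(W), (0,5)(W), (5,0)(W), (4,4)(W), all W → L
Every other cell has at least one move into one of the L cells above, so it is W.
L cells per row: a=0: 5, a=1: 0, a=2: 1, a=3: 5, a=4: 0, a=5: 1; total 12.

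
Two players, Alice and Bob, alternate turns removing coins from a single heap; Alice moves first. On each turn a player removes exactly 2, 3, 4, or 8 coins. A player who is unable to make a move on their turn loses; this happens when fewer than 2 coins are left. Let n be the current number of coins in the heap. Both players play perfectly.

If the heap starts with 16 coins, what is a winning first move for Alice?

Compute win/loss labels from the base case upward. A position with no move is L. Any other position is W if it can reach an L in one move, else L.
n=0: no move → L
n=1: no move → L
n=2: →0(L), so W
n=3: →1(L), so W
n=4: →1(L), so W
n=5: →1(L), so W
n=6: →4(W), 3(W), 2(W) — all W, so L
n=7: →5(W), 4(W), 3(W) — all W, so L
n=8: →6(L), so W
n=9: →7(L), so W
n=10: →7(L), so W
n=11: →7(L), so W
n=12: →10(W), 9(W), 8(W), 4(W) — all W, so L
n=13: →11(W), 10(W), 9(W), 5(W) — all W, so L
n=14: →12(L), so W
n=15: →13(L), so W
n=16: →13(L), so W
From 16, the L positions reachable in one move are: 13, 12. Any move reaching one of these is winning.

Remove 3, leaving 13.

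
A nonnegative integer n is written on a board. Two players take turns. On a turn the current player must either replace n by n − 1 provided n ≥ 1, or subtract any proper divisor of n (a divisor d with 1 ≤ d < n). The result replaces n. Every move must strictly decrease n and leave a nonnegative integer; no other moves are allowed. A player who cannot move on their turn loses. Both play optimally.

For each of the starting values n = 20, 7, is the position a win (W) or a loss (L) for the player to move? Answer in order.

Build the W/L table. Terminal = L. A non-terminal position is W if it has a move to some L; otherwise it is L.
n=0: no move → L
n=1: can move to 0, which is L ⇒ W
n=2: the only move is to 1(W), a W ⇒ L
n=3: can move to 2, which is L ⇒ W
n=4: can move to 2, which is L ⇒ W
n=5: the only move is to 4(W), a W ⇒ L
n=6: can move to 5, which is L ⇒ W
n=7: the only move is to 6(W), a W ⇒ L
n=8: can move to 7, which is L ⇒ W
n=9: moves to 6(W), 8(W); every one is W ⇒ L
n=10: can move to 5, which is L ⇒ W
n=11: the only move is to 10(W), a W ⇒ L
n=12: can move to 9, which is L ⇒ W
n=13: the only move is to 12(W), a W ⇒ L
n=14: can move to 7, which is L ⇒ W
n=15: moves to 10(W), 12(W), 14(W); every one is W ⇒ L
n=16: can move to 15, which is L ⇒ W
n=17: the only move is to 16(W), a W ⇒ L
n=18: can move to 9, which is L ⇒ W
n=19: the only move is to 18(W), a W ⇒ L
n=20: can move to 15, which is L ⇒ W

20: W, 7: L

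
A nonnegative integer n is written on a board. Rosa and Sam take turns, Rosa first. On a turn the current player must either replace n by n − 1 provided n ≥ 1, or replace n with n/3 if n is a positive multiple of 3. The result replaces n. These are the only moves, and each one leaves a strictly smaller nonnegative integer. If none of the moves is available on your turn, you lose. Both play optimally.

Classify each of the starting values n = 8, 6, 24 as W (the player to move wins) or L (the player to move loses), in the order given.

8: W, 6: W, 24: L

Classify positions by backward induction: terminal positions (no move available) are L. From any other position, the mover wins iff some move reaches an L.
n=0: no move → L
n=1: can move to 0, which is L ⇒ W
n=2: the only move is to 1(W), a W ⇒ L
n=3: can move to 2, which is L ⇒ W
n=4: the only move is to 3(W), a W ⇒ L
n=5: can move to 4, which is L ⇒ W
n=6: can move to 2, which is L ⇒ W
n=7: the only move is to 6(W), a W ⇒ L
n=8: can move to 7, which is L ⇒ W
n=9: moves to 3(W), 8(W); every one is W ⇒ L
n=10: can move to 9, which is L ⇒ W
n=11: the only move is to 10(W), a W ⇒ L
n=12: can move to 4, which is L ⇒ W
n=13: the only move is to 12(W), a W ⇒ L
n=14: can move to 13, which is L ⇒ W
n=15: moves to 5(W), 14(W); every one is W ⇒ L
n=16: can move to 15, which is L ⇒ W
n=17: the only move is to 16(W), a W ⇒ L
n=18: can move to 17, which is L ⇒ W
n=19: the only move is to 18(W), a W ⇒ L
n=20: can move to 19, which is L ⇒ W
n=21: can move to 7, which is L ⇒ W
n=22: the only move is to 21(W), a W ⇒ L
n=23: can move to 22, which is L ⇒ W
n=24: moves to 8(W), 23(W); every one is W ⇒ L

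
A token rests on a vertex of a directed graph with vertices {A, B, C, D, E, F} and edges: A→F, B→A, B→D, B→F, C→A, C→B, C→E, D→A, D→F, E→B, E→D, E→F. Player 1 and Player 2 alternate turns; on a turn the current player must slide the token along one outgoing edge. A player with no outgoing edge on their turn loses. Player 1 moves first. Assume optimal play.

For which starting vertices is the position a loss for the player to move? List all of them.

Compute win/loss labels from the base case upward. A position with no move is L. Any other position is W if it can reach an L in one move, else L.
Every edge goes from a vertex to one that appears earlier in the order F, A, D, B, E, C, so processing vertices in that order labels each vertex after all of its successors.
F: no outgoing edge → L
A: →F(L), so W
D: →F(L), so W
B: →F(L), so W
E: →F(L), so W
C: →E(W), B(W), A(W) — all W, so L
The losing starting vertices are exactly the entries labelled L in this table (2 of them).

C, F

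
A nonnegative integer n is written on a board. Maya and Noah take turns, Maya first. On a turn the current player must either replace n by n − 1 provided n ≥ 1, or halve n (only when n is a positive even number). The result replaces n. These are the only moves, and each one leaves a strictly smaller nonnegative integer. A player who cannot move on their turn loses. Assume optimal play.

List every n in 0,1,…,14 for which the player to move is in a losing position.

0, 2, 5, 7, 9, 11, 13

Label each position W (a win for the player to move) or L (a loss). A position with no legal move is L; any other position is W exactly when some move reaches an L, and L when every move reaches a W.
n=0: no move → L
n=1: →0(L), so W
n=2: →1(W) only, which is W, so L
n=3: →2(L), so W
n=4: →2(L), so W
n=5: →4(W) only, which is W, so L
n=6: →5(L), so W
n=7: →6(W) only, which is W, so L
n=8: →7(L), so W
n=9: →8(W) only, which is W, so L
n=10: →5(L), so W
n=11: →10(W) only, which is W, so L
n=12: →11(L), so W
n=13: →12(W) only, which is W, so L
n=14: →7(L), so W
Reading off the rows marked L gives the requested list; there are 7 such values of n.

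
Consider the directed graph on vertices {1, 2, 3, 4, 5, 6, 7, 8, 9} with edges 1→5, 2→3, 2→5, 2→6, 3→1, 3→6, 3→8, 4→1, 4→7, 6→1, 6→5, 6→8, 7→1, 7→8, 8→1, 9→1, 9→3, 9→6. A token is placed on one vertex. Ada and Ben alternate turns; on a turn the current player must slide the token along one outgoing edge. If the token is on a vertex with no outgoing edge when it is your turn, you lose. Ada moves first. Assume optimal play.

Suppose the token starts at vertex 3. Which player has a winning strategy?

Positions with no move are L. A position that does have a move is losing for the player to move precisely when every available move leads to a winning position for the opponent. Fill in the labels:
Every edge goes from a vertex to one that appears earlier in the order 5, 1, 8, 6, 7, 3, 4, 2, 9, so processing vertices in that order labels each vertex after all of its successors.
5: no outgoing edge → L
1: reaches L-position 5 → W
8: only reaches 1(W), which is W → L
6: reaches L-position 8 → W
7: reaches L-position 8 → W
3: reaches L-position 8 → W
4: only reaches 7(W), 1(W), all W → L
2: reaches L-position 5 → W
9: only reaches 3(W), 6(W), 1(W), all W → L
From 3 Ada can move to 8, reaching an L position.

Ada wins.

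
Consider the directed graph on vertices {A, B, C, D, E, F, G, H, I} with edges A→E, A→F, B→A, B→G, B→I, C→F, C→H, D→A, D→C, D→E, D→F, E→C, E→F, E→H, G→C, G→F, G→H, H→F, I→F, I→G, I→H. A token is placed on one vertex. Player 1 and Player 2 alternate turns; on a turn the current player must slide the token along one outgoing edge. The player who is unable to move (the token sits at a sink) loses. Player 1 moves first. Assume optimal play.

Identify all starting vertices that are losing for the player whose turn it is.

B, F

Build the W/L table. Terminal = L. A non-terminal position is W if it has a move to some L; otherwise it is L.
Every edge goes from a vertex to one that appears earlier in the order F, H, C, E, A, G, D, I, B, so processing vertices in that order labels each vertex after all of its successors.
F: no outgoing edge → L
H: →F(L), so W
C: →F(L), so W
E: →F(L), so W
A: →F(L), so W
G: →F(L), so W
D: →F(L), so W
I: →F(L), so W
B: →I(W), G(W), A(W) — all W, so L
Reading off the rows marked L gives the requested list; there are 2 such vertices.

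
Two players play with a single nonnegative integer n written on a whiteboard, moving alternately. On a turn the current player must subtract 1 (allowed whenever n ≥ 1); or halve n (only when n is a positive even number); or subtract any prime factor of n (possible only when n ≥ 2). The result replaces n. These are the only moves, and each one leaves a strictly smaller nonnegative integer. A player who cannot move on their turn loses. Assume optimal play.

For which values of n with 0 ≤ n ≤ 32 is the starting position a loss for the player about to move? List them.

Label each position W (a win for the player to move) or L (a loss). A position with no legal move is L; any other position is W exactly when some move reaches an L, and L when every move reaches a W.
n=0: no move → L
n=1: reaches L-position 0 → W
n=2: reaches L-position 0 → W
n=3: reaches L-position 0 → W
n=4: only reaches 2(W), 3(W), all W → L
n=5: reaches L-position 0 → W
n=6: reaches L-position 4 → W
n=7: reaches L-position 0 → W
n=8: reaches L-position 4 → W
n=9: only reaches 6(W), 8(W), all W → L
n=10: reaches L-position 9 → W
n=11: reaches L-position 0 → W
n=12: reaches L-position 9 → W
n=13: reaches L-position 0 → W
n=14: only reaches 7(W), 12(W), 13(W), all W → L
n=15: reaches L-position 14 → W
n=16: reaches L-position 14 → W
n=17: reaches L-position 0 → W
n=18: reaches L-position 9 → W
n=19: reaches L-position 0 → W
n=20: only reaches 10(W), 15(W), 18(W), 19(W), all W → L
n=21: reaches L-position 14 → W
n=22: reaches L-position 20 → W
n=23: reaches L-position 0 → W
n=24: only reaches 12(W), 21(W), 22(W), 23(W), all W → L
n=25: reaches L-position 20 → W
n=26: reaches L-position 24 → W
n=27: reaches L-position 24 → W
n=28: reaches L-position 14 → W
n=29: reaches L-position 0 → W
n=30: only reaches 15(W), 25(W), 27(W), 28(W), 29(W), all W → L
n=31: reaches L-position 0 → W
n=32: reaches L-position 30 → W
The losing starting values of n are exactly the entries labelled L in this table (7 of them).

0, 4, 9, 14, 20, 24, 30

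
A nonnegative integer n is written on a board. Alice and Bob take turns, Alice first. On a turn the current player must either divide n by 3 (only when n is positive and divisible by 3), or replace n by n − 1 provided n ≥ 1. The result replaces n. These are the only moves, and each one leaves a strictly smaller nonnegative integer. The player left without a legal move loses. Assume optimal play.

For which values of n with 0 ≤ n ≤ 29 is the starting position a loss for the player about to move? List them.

Use the standard recursion: the mover loses at a terminal position; elsewhere, the mover wins exactly when some move hands the opponent an L position.
n=0: no move → L
n=1: W (go to 0, an L position)
n=2: L (sole option 1(W) is W)
n=3: W (go to 2, an L position)
n=4: L (sole option 3(W) is W)
n=5: W (go to 4, an L position)
n=6: W (go to 2, an L position)
n=7: L (sole option 6(W) is W)
n=8: W (go to 7, an L position)
n=9: L (options 3(W), 8(W) are all W)
n=10: W (go to 9, an L position)
n=11: L (sole option 10(W) is W)
n=12: W (go to 4, an L position)
n=13: L (sole option 12(W) is W)
n=14: W (go to 13, an L position)
n=15: L (options 5(W), 14(W) are all W)
n=16: W (go to 15, an L position)
n=17: L (sole option 16(W) is W)
n=18: W (go to 17, an L position)
n=19: L (sole option 18(W) is W)
n=20: W (go to 19, an L position)
n=21: W (go to 7, an L position)
n=22: L (sole option 21(W) is W)
n=23: W (go to 22, an L position)
n=24: L (options 8(W), 23(W) are all W)
n=25: W (go to 24, an L position)
n=26: L (sole option 25(W) is W)
n=27: W (go to 9, an L position)
n=28: L (sole option 27(W) is W)
n=29: W (go to 28, an L position)
The losing starting values of n are exactly the entries labelled L in this table (14 of them).

0, 2, 4, 7, 9, 11, 13, 15, 17, 19, 22, 24, 26, 28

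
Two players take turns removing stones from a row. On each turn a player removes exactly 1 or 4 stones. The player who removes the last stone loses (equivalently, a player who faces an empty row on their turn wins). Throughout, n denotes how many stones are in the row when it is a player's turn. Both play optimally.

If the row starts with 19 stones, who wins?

Use the standard recursion: the mover wins at a terminal position; elsewhere, the mover wins exactly when some move hands the opponent an L position.
n=0: no move; the opponent has just taken the last stone and therefore loses → W
n=1: L (sole option 0(W) is W)
n=2: W (go to 1, an L position)
n=3: L (sole option 2(W) is W)
n=4: W (go to 3, an L position)
n=5: W (go to 1, an L position)
n=6: L (options 5(W), 2(W) are all W)
n=7: W (go to 6, an L position)
n=8: L (options 7(W), 4(W) are all W)
n=9: W (go to 8, an L position)
n=10: W (go to 6, an L position)
n=11: L (options 10(W), 7(W) are all W)
n=12: W (go to 11, an L position)
n=13: L (options 12(W), 9(W) are all W)
n=14: W (go to 13, an L position)
n=15: W (go to 11, an L position)
n=16: L (options 15(W), 12(W) are all W)
n=17: W (go to 16, an L position)
n=18: L (options 17(W), 14(W) are all W)
n=19: W (go to 18, an L position)
The starting position 19 is W: the player to move should remove 1, leaving 18, handing over an L position.

The first player wins.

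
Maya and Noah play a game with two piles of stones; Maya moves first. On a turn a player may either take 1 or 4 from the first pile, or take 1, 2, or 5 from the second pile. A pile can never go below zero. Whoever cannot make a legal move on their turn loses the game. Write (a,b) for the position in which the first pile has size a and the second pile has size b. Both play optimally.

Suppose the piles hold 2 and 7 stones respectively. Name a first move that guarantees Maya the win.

Label each position W (a win for the player to move) or L (a loss). A position with no legal move is L; any other position is W exactly when some move reaches an L, and L when every move reaches a W.
No move ever increases a pile, so every position that can arise here has a ≤ 2 and b ≤ 7; it is enough to label the cells with 0 ≤ a ≤ 2 and 0 ≤ b ≤ 7.
Every move lowers a or b (never raises either), so fill the grid row by row in increasing a, and left to right within a row: each cell's successors are then already labelled.
      b=0  b=1  b=2  b=3  b=4  b=5  b=6  b=7
a=0:    L    W    W    L    W    W    L    W
a=1:    W    L    W    W    L    W    W    L
a=2:    L    W    W    L    W    W    L    W
Cells with no legal move (terminal, hence L): (0,0).
The remaining L cells, each justified by listing all of its moves:
(0,3): →(0,2)(W), (0,1)(W) — all W, so L
(0,6): →(0,5)(W), (0,4)(W), (0,1)(W) — all W, so L
(1,1): →(0,1)(W), (1,0)(W) — all W, so L
(1,4): →(0,4)(W), (1,3)(W), (1,2)(W) — all W, so L
(1,7): →(0,7)(W), (1,6)(W), (1,5)(W), (1,2)(W) — all W, so L
(2,0): →(1,0)(W) only, which is W, so L
(2,3): →(1,3)(W), (2,2)(W), (2,1)(W) — all W, so L
(2,6): →(1,6)(W), (2,5)(W), (2,4)(W), (2,1)(W) — all W, so L
Every other cell has at least one move into one of the L cells above, so it is W.
From (2,7), the L positions reachable in one move are: (1,7), (2,6). Any move reaching one of these is winning.

Move to (1,7).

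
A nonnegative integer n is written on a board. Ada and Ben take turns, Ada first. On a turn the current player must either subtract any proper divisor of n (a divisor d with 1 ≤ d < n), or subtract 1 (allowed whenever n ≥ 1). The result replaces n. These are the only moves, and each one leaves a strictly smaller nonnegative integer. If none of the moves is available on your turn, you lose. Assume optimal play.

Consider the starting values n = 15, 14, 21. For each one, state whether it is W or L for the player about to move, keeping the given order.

Classify positions by backward induction: terminal positions (no move available) are L. From any other position, the mover wins iff some move reaches an L.
n=0: no move → L
n=1: can move to 0, which is L ⇒ W
n=2: the only move is to 1(W), a W ⇒ L
n=3: can move to 2, which is L ⇒ W
n=4: can move to 2, which is L ⇒ W
n=5: the only move is to 4(W), a W ⇒ L
n=6: can move to 5, which is L ⇒ W
n=7: the only move is to 6(W), a W ⇒ L
n=8: can move to 7, which is L ⇒ W
n=9: moves to 6(W), 8(W); every one is W ⇒ L
n=10: can move to 5, which is L ⇒ W
n=11: the only move is to 10(W), a W ⇒ L
n=12: can move to 9, which is L ⇒ W
n=13: the only move is to 12(W), a W ⇒ L
n=14: can move to 7, which is L ⇒ W
n=15: moves to 10(W), 12(W), 14(W); every one is W ⇒ L
n=16: can move to 15, which is L ⇒ W
n=17: the only move is to 16(W), a W ⇒ L
n=18: can move to 9, which is L ⇒ W
n=19: the only move is to 18(W), a W ⇒ L
n=20: can move to 15, which is L ⇒ W
n=21: moves to 14(W), 18(W), 20(W); every one is W ⇒ L

15: L, 14: W, 21: L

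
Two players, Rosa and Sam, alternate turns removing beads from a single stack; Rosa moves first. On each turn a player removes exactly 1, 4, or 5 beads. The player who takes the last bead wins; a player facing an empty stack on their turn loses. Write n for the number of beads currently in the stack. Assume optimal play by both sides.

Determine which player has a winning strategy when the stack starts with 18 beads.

Sam wins.

Work bottom-up. With no move the player to move loses. Otherwise the position is W if at least one move leads to an L position for the opponent, and L if every move leads to a W.
n=0: no move → L
n=1: can move to 0, which is L ⇒ W
n=2: the only move is to 1(W), a W ⇒ L
n=3: can move to 2, which is L ⇒ W
n=4: can move to 0, which is L ⇒ W
n=5: can move to 0, which is L ⇒ W
n=6: can move to 2, which is L ⇒ W
n=7: can move to 2, which is L ⇒ W
n=8: moves to 7(W), 4(W), 3(W); every one is W ⇒ L
n=9: can move to 8, which is L ⇒ W
n=10: moves to 9(W), 6(W), 5(W); every one is W ⇒ L
n=11: can move to 10, which is L ⇒ W
n=12: can move to 8, which is L ⇒ W
n=13: can move to 8, which is L ⇒ W
n=14: can move to 10, which is L ⇒ W
n=15: can move to 10, which is L ⇒ W
n=16: moves to 15(W), 12(W), 11(W); every one is W ⇒ L
n=17: can move to 16, which is L ⇒ W
n=18: moves to 17(W), 14(W), 13(W); every one is W ⇒ L
The starting position 18 is L: whatever Rosa does, the opponent receives a W position.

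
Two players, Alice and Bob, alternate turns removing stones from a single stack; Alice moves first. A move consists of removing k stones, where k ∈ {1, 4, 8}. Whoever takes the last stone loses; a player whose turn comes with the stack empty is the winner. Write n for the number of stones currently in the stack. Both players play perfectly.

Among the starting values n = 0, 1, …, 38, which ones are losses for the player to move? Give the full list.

1, 3, 6, 8, 13, 15, 18, 20, 25, 27, 30, 32, 37

Classify positions by backward induction: terminal positions (no move available) are W. From any other position, the mover wins iff some move reaches an L.
n=0: no move; the opponent has just taken the last stone and therefore loses → W
n=1: →0(W) only, which is W, so L
n=2: →1(L), so W
n=3: →2(W) only, which is W, so L
n=4: →3(L), so W
n=5: →1(L), so W
n=6: →5(W), 2(W) — all W, so L
n=7: →6(L), so W
n=8: →7(W), 4(W), 0(W) — all W, so L
n=9: →8(L), so W
n=10: →6(L), so W
n=11: →3(L), so W
n=12: →8(L), so W
n=13: →12(W), 9(W), 5(W) — all W, so L
n=14: →13(L), so W
n=15: →14(W), 11(W), 7(W) — all W, so L
n=16: →15(L), so W
n=17: →13(L), so W
n=18: →17(W), 14(W), 10(W) — all W, so L
n=19: →18(L), so W
n=20: →19(W), 16(W), 12(W) — all W, so L
n=21: →20(L), so W
n=22: →18(L), so W
n=23: →15(L), so W
n=24: →20(L), so W
n=25: →24(W), 21(W), 17(W) — all W, so L
n=26: →25(L), so W
n=27: →26(W), 23(W), 19(W) — all W, so L
n=28: →27(L), so W
n=29: →25(L), so W
n=30: →29(W), 26(W), 22(W) — all W, so L
n=31: →30(L), so W
n=32: →31(W), 28(W), 24(W) — all W, so L
n=33: →32(L), so W
n=34: →30(L), so W
n=35: →27(L), so W
n=36: →32(L), so W
n=37: →36(W), 33(W), 29(W) — all W, so L
n=38: →37(L), so W
The losing starting values of n are exactly the entries labelled L in this table (13 of them).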